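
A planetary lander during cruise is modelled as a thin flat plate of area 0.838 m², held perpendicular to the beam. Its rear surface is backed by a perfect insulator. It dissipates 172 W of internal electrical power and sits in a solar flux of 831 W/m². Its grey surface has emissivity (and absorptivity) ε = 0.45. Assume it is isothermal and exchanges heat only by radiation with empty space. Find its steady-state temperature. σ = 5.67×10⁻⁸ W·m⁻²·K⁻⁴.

At steady state, absorbed solar power + internal power = radiated power.
Absorbed: α·S·A_cross = 0.45·831·0.8380 = 313.4 W (cross-section A).
Total input = 313.4 + 172 = 485.4 W.
Radiated: εσ·A_surf·T⁴ with A_surf = A = 0.8380 m².
T⁴ = 485.4/(0.45·5.67×10⁻⁸·0.8380) = 2.270×10¹⁰ K⁴.

T ≈ 388 K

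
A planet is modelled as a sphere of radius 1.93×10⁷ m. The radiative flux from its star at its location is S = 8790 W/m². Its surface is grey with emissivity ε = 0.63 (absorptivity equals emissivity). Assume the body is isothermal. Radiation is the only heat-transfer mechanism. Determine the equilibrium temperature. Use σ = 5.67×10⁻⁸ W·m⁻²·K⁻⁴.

T ≈ 444 K

At equilibrium, absorbed power = emitted power.
Absorbing cross-section = πr² = 1.170×10¹⁵ m²; emitting surface = 4πr² = 4.681×10¹⁵ m² (ratio 4).
εS·A_cross = εσ·A_surf·T⁴  ⇒  T⁴ = S/(4σ)   (ε cancels).
T⁴ = 8790/(4·5.67×10⁻⁸) = 3.876×10¹⁰ K⁴.
T = (3.876×10¹⁰)^(1/4).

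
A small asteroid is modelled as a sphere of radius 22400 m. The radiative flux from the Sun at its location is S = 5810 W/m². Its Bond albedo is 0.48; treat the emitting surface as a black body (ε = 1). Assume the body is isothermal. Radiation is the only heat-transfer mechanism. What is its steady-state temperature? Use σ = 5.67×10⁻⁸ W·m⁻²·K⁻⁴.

T ≈ 340 K

At equilibrium, absorbed power = emitted power.
Absorbing cross-section = πr² = 1.576×10⁹ m²; emitting surface = 4πr² = 6.305×10⁹ m² (ratio 4).
(1−a)S·A_cross = εσ·A_surf·T⁴  ⇒  T⁴ = (1−a)S/(4σ).
T⁴ = 0.520·5810/(4·5.67×10⁻⁸) = 1.332×10¹⁰ K⁴.
T = (1.332×10¹⁰)^(1/4).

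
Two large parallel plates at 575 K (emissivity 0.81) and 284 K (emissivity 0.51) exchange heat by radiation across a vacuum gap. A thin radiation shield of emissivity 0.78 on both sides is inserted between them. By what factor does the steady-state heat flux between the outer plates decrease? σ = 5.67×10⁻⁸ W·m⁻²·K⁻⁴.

factor ≈ 1.71

Without shield: q₀ = σΔ(T⁴)/(1/ε₁+1/ε₂−1) with denominator 2.195.
With shield the two gaps are in series; the resistances add: (1/ε₁+1/ε_s−1)+(1/ε_s+1/ε₂−1) = 1.517+2.243 = 3.759.
Heat-flux ratio q₀/q = 3.759/2.195.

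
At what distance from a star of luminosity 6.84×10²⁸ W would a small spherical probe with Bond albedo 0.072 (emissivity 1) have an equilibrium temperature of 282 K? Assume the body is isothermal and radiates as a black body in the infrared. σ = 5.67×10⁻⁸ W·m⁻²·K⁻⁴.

d ≈ 1.88×10¹² m

For an isothermal black-emitting sphere, (1−a)S·πr² = σ·4πr²·T⁴ ⇒ S = 4σT⁴/(1−a).
S = 4·5.67×10⁻⁸·(282)⁴/0.928 = 1546 W/m².
Flux falls as S = L/(4πd²), so d = √(L/(4πS)) = √(6.84×10²⁸/(4π·1546)).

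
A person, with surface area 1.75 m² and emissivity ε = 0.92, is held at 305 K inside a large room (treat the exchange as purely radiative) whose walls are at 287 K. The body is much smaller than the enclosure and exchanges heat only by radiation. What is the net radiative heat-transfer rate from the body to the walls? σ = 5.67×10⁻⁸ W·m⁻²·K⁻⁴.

P_net ≈ 171 W

For a small grey body in a large enclosure: P_net = εσA(T_body⁴ − T_wall⁴).
A = 1.75 m²; T_body⁴ − T_wall⁴ = 8.654×10⁹ − 6.785×10⁹ = 1.869×10⁹ K⁴.
|P_net| = 0.92·5.67×10⁻⁸·1.750·1.869×10⁹.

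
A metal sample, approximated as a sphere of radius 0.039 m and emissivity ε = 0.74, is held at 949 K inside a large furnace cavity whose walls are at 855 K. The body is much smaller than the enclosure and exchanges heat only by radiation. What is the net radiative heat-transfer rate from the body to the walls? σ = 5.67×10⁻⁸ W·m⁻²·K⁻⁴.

P_net ≈ 222 W

For a small grey body in a large enclosure: P_net = εσA(T_body⁴ − T_wall⁴).
A = 4πr² = 0.01911 m²; T_body⁴ − T_wall⁴ = 8.111×10¹¹ − 5.344×10¹¹ = 2.767×10¹¹ K⁴.
|P_net| = 0.74·5.67×10⁻⁸·0.01911·2.767×10¹¹.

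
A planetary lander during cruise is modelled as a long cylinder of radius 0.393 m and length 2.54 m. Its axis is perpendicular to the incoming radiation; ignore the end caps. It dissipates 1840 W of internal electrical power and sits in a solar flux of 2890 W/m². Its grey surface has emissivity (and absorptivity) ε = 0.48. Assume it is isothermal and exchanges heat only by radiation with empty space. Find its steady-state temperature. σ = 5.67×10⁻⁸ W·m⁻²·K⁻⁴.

At steady state, absorbed solar power + internal power = radiated power.
Absorbed: α·S·A_cross = 0.48·2890·1.996 = 2769 W (cross-section 2rL).
Total input = 2769 + 1840 = 4609 W.
Radiated: εσ·A_surf·T⁴ with A_surf = 2πrL = 6.272 m².
T⁴ = 4609/(0.48·5.67×10⁻⁸·6.272) = 2.700×10¹⁰ K⁴.

T ≈ 405 K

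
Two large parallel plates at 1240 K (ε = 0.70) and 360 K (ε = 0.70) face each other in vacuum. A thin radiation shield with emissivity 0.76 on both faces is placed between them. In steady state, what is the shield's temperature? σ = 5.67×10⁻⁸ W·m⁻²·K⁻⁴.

In steady state the net flux on the hot side equals that on the cold side.
σ(T₁⁴−T_s⁴)/D₁ = σ(T_s⁴−T₂⁴)/D₂, with D₁ = 1/ε₁+1/ε_s−1 = 1.744, D₂ = 1/ε_s+1/ε₂−1 = 1.744.
Solve for T_s⁴: T_s⁴ = (D₂·T₁⁴ + D₁·T₂⁴)/(D₁+D₂) = 1.191×10¹² K⁴.

T_s ≈ 1040 K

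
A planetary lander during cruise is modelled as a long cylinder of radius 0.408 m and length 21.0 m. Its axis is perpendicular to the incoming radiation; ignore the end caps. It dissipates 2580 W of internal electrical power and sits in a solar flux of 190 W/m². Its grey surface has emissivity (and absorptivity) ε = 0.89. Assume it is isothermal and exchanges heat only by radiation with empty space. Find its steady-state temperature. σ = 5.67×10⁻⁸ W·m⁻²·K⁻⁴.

At steady state, absorbed solar power + internal power = radiated power.
Absorbed: α·S·A_cross = 0.89·190·17.14 = 2898 W (cross-section 2rL).
Total input = 2898 + 2580 = 5478 W.
Radiated: εσ·A_surf·T⁴ with A_surf = 2πrL = 53.83 m².
T⁴ = 5478/(0.89·5.67×10⁻⁸·53.83) = 2.016×10⁹ K⁴.

T ≈ 212 K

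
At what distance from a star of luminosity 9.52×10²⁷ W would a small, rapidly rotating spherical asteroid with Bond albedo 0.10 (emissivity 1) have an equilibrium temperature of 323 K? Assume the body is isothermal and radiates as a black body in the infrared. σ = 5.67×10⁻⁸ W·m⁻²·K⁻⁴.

For an isothermal black-emitting sphere, (1−a)S·πr² = σ·4πr²·T⁴ ⇒ S = 4σT⁴/(1−a).
S = 4·5.67×10⁻⁸·(323)⁴/0.900 = 2743 W/m².
Flux falls as S = L/(4πd²), so d = √(L/(4πS)) = √(9.52×10²⁷/(4π·2743)).

d ≈ 5.26×10¹¹ m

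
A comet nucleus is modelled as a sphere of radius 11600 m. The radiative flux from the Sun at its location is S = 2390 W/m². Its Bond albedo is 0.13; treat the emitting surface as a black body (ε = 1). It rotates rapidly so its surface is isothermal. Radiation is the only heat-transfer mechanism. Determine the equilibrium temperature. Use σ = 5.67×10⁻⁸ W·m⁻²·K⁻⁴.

At equilibrium, absorbed power = emitted power.
Absorbing cross-section = πr² = 4.227×10⁸ m²; emitting surface = 4πr² = 1.691×10⁹ m² (ratio 4).
(1−a)S·A_cross = εσ·A_surf·T⁴  ⇒  T⁴ = (1−a)S/(4σ).
T⁴ = 0.870·2390/(4·5.67×10⁻⁸) = 9.168×10⁹ K⁴.
T = (9.168×10⁹)^(1/4).

T ≈ 309 K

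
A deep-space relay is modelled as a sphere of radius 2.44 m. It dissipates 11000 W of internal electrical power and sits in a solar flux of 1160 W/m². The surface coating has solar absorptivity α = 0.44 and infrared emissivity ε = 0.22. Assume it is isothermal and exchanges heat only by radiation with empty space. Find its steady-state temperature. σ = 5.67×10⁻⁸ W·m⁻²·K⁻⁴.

At steady state, absorbed solar power + internal power = radiated power.
Absorbed: α·S·A_cross = 0.44·1160·18.70 = 9546 W (cross-section πr²).
Total input = 9546 + 11000 = 20550 W.
Radiated: εσ·A_surf·T⁴ with A_surf = 4πr² = 74.82 m².
T⁴ = 20550/(0.22·5.67×10⁻⁸·74.82) = 2.202×10¹⁰ K⁴.

T ≈ 385 K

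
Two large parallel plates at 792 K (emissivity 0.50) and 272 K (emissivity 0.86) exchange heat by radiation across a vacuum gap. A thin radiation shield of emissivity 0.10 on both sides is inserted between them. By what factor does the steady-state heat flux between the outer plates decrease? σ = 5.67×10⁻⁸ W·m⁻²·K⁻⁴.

factor ≈ 9.78

Without shield: q₀ = σΔ(T⁴)/(1/ε₁+1/ε₂−1) with denominator 2.163.
With shield the two gaps are in series; the resistances add: (1/ε₁+1/ε_s−1)+(1/ε_s+1/ε₂−1) = 11.00+10.16 = 21.16.
Heat-flux ratio q₀/q = 21.16/2.163.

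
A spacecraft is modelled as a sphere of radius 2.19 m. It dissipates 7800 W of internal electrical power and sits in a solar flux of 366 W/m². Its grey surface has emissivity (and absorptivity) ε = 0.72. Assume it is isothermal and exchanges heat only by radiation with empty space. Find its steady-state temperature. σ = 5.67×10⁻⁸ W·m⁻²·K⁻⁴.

At steady state, absorbed solar power + internal power = radiated power.
Absorbed: α·S·A_cross = 0.72·366·15.07 = 3971 W (cross-section πr²).
Total input = 3971 + 7800 = 11770 W.
Radiated: εσ·A_surf·T⁴ with A_surf = 4πr² = 60.27 m².
T⁴ = 11770/(0.72·5.67×10⁻⁸·60.27) = 4.784×10⁹ K⁴.

T ≈ 263 K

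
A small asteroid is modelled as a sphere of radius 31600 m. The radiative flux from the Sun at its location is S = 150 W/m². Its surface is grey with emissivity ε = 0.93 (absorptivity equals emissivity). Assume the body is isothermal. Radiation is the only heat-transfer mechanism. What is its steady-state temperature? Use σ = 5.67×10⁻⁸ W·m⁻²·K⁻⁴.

At equilibrium, absorbed power = emitted power.
Absorbing cross-section = πr² = 3.137×10⁹ m²; emitting surface = 4πr² = 1.255×10¹⁰ m² (ratio 4).
εS·A_cross = εσ·A_surf·T⁴  ⇒  T⁴ = S/(4σ)   (ε cancels).
T⁴ = 150/(4·5.67×10⁻⁸) = 6.614×10⁸ K⁴.
T = (6.614×10⁸)^(1/4).

T ≈ 160 K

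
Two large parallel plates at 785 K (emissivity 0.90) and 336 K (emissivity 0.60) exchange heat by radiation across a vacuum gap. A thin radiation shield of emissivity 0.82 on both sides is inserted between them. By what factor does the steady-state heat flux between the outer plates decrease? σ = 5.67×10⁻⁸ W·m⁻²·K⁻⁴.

factor ≈ 1.81

Without shield: q₀ = σΔ(T⁴)/(1/ε₁+1/ε₂−1) with denominator 1.778.
With shield the two gaps are in series; the resistances add: (1/ε₁+1/ε_s−1)+(1/ε_s+1/ε₂−1) = 1.331+1.886 = 3.217.
Heat-flux ratio q₀/q = 3.217/1.778.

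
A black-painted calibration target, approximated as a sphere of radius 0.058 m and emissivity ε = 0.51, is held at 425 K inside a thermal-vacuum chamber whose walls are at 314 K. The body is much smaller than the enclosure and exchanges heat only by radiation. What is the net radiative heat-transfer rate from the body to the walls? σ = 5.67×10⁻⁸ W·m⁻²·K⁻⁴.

For a small grey body in a large enclosure: P_net = εσA(T_body⁴ − T_wall⁴).
A = 4πr² = 0.04227 m²; T_body⁴ − T_wall⁴ = 3.263×10¹⁰ − 9.721×10⁹ = 2.290×10¹⁰ K⁴.
|P_net| = 0.51·5.67×10⁻⁸·0.04227·2.290×10¹⁰.

P_net ≈ 28.0 W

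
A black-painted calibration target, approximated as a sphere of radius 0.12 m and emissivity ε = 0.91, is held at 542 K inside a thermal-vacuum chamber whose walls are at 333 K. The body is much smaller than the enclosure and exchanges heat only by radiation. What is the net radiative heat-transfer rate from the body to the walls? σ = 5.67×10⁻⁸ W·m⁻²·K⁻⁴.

For a small grey body in a large enclosure: P_net = εσA(T_body⁴ − T_wall⁴).
A = 4πr² = 0.1810 m²; T_body⁴ − T_wall⁴ = 8.630×10¹⁰ − 1.230×10¹⁰ = 7.400×10¹⁰ K⁴.
|P_net| = 0.91·5.67×10⁻⁸·0.1810·7.400×10¹⁰.

P_net ≈ 691 W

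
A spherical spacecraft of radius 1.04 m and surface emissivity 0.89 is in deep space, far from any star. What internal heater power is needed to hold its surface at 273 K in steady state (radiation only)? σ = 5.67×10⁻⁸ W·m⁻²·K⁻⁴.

P = εσ·4πr²·T⁴.
4πr² = 13.59 m²; T⁴ = 5.555×10⁹ K⁴.
P = 0.89·5.67×10⁻⁸·13.59·5.555×10⁹.

P ≈ 3810 W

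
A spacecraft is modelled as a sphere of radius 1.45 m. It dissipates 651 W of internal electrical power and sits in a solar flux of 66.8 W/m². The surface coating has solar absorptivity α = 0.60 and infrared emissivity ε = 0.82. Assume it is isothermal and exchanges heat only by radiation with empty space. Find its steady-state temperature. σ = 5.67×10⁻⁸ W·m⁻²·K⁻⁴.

At steady state, absorbed solar power + internal power = radiated power.
Absorbed: α·S·A_cross = 0.60·66.8·6.605 = 264.7 W (cross-section πr²).
Total input = 264.7 + 651 = 915.7 W.
Radiated: εσ·A_surf·T⁴ with A_surf = 4πr² = 26.42 m².
T⁴ = 915.7/(0.82·5.67×10⁻⁸·26.42) = 7.455×10⁸ K⁴.

T ≈ 165 K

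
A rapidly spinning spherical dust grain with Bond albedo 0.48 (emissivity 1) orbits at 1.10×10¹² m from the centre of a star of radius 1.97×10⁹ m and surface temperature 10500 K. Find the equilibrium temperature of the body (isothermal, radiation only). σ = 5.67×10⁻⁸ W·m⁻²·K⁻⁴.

T ≈ 267 K

The star's surface emits σT_*⁴; at distance d the flux is S = σT_*⁴(R_*/d)².
S = 5.67×10⁻⁸·(10500)⁴·(1.97×10⁹/1.10×10¹²)² = 2210 W/m².
For an isothermal sphere T⁴ = (1−a)S/(4σ) = 5.068×10⁹ K⁴.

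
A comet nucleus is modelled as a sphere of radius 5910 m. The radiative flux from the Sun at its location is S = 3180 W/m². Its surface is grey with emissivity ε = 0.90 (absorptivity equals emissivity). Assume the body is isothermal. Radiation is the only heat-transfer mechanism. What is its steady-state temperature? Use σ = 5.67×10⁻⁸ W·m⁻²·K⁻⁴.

T ≈ 344 K

At equilibrium, absorbed power = emitted power.
Absorbing cross-section = πr² = 1.097×10⁸ m²; emitting surface = 4πr² = 4.389×10⁸ m² (ratio 4).
εS·A_cross = εσ·A_surf·T⁴  ⇒  T⁴ = S/(4σ)   (ε cancels).
T⁴ = 3180/(4·5.67×10⁻⁸) = 1.402×10¹⁰ K⁴.
T = (1.402×10¹⁰)^(1/4).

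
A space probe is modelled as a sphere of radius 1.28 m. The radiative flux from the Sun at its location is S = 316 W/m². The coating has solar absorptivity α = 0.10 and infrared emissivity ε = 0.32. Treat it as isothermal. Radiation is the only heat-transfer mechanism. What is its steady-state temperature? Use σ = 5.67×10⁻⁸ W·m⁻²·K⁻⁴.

T ≈ 144 K

At equilibrium, absorbed power = emitted power.
Absorbing cross-section = πr² = 5.147 m²; emitting surface = 4πr² = 20.59 m² (ratio 4).
αS·A_cross = εσ·A_surf·T⁴  ⇒  T⁴ = αS/(ε·4σ).
T⁴ = 0.100·316/(0.32·4·5.67×10⁻⁸) = 4.354×10⁸ K⁴.
T = (4.354×10⁸)^(1/4).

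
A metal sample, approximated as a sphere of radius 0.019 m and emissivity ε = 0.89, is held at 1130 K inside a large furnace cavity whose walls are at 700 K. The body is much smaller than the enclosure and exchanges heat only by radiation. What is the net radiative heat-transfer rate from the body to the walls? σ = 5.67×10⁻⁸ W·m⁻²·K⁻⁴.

For a small grey body in a large enclosure: P_net = εσA(T_body⁴ − T_wall⁴).
A = 4πr² = 0.004536 m²; T_body⁴ − T_wall⁴ = 1.630×10¹² − 2.401×10¹¹ = 1.390×10¹² K⁴.
|P_net| = 0.89·5.67×10⁻⁸·0.004536·1.390×10¹².

P_net ≈ 318 W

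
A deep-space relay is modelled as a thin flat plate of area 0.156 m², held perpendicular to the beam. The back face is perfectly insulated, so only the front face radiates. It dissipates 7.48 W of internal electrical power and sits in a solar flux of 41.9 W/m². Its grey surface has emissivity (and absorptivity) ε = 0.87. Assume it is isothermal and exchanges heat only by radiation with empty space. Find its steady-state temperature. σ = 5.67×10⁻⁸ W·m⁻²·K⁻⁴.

At steady state, absorbed solar power + internal power = radiated power.
Absorbed: α·S·A_cross = 0.87·41.9·0.1560 = 5.687 W (cross-section A).
Total input = 5.687 + 7.48 = 13.17 W.
Radiated: εσ·A_surf·T⁴ with A_surf = A = 0.1560 m².
T⁴ = 13.17/(0.87·5.67×10⁻⁸·0.1560) = 1.711×10⁹ K⁴.

T ≈ 203 K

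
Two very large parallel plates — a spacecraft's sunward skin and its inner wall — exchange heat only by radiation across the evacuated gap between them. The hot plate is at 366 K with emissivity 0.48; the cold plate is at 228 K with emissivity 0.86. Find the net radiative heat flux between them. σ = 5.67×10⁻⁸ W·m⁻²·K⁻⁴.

q ≈ 385 W/m²

For two infinite grey parallel plates, q = σ(T₁⁴ − T₂⁴)/(1/ε₁ + 1/ε₂ − 1).
T₁⁴ − T₂⁴ = 1.794×10¹⁰ − 2.702×10⁹ = 1.524×10¹⁰ K⁴.
1/ε₁ + 1/ε₂ − 1 = 2.083 + 1.163 − 1 = 2.246.
q = 5.67×10⁻⁸ × 1.524×10¹⁰ / 2.246.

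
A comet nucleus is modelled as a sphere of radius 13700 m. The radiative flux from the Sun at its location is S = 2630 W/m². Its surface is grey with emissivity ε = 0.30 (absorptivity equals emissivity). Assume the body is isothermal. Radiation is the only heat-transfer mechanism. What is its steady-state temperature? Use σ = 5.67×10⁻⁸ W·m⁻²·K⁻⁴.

T ≈ 328 K

At equilibrium, absorbed power = emitted power.
Absorbing cross-section = πr² = 5.896×10⁸ m²; emitting surface = 4πr² = 2.359×10⁹ m² (ratio 4).
εS·A_cross = εσ·A_surf·T⁴  ⇒  T⁴ = S/(4σ)   (ε cancels).
T⁴ = 2630/(4·5.67×10⁻⁸) = 1.160×10¹⁰ K⁴.
T = (1.160×10¹⁰)^(1/4).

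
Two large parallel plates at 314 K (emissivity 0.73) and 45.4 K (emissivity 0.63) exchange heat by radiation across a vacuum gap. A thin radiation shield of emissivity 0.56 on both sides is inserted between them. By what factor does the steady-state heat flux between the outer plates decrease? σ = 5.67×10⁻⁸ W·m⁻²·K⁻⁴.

factor ≈ 2.31

Without shield: q₀ = σΔ(T⁴)/(1/ε₁+1/ε₂−1) with denominator 1.957.
With shield the two gaps are in series; the resistances add: (1/ε₁+1/ε_s−1)+(1/ε_s+1/ε₂−1) = 2.156+2.373 = 4.529.
Heat-flux ratio q₀/q = 4.529/1.957.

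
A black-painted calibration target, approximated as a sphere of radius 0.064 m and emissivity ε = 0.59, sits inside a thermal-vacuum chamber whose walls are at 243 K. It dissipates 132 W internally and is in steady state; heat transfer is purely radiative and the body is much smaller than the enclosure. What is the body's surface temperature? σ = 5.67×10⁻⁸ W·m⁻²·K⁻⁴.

For a small grey body in a large enclosure, net radiated power = εσA(T⁴ − T_w⁴).
Steady state: P = εσA(T⁴ − T_w⁴) with A = 4πr² = 0.05147 m².
T⁴ = P/(εσA) + T_w⁴ = 132/(0.59·5.67×10⁻⁸·0.05147) + (243)⁴
    = 7.666×10¹⁰ + 3.487×10⁹ = 8.015×10¹⁰ K⁴.

T ≈ 532 K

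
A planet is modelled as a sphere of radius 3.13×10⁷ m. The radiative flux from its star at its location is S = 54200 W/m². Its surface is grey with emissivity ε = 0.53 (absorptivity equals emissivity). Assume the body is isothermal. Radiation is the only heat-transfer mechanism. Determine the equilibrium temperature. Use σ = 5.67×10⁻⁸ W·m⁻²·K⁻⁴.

T ≈ 699 K

At equilibrium, absorbed power = emitted power.
Absorbing cross-section = πr² = 3.078×10¹⁵ m²; emitting surface = 4πr² = 1.231×10¹⁶ m² (ratio 4).
εS·A_cross = εσ·A_surf·T⁴  ⇒  T⁴ = S/(4σ)   (ε cancels).
T⁴ = 54200/(4·5.67×10⁻⁸) = 2.390×10¹¹ K⁴.
T = (2.390×10¹¹)^(1/4).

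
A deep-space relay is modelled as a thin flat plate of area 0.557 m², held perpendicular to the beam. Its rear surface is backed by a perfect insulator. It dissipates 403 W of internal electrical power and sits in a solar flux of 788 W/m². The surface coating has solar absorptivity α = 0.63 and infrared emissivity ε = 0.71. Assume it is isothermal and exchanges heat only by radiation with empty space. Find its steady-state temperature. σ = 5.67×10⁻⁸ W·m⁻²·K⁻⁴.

At steady state, absorbed solar power + internal power = radiated power.
Absorbed: α·S·A_cross = 0.63·788·0.5570 = 276.5 W (cross-section A).
Total input = 276.5 + 403 = 679.5 W.
Radiated: εσ·A_surf·T⁴ with A_surf = A = 0.5570 m².
T⁴ = 679.5/(0.71·5.67×10⁻⁸·0.5570) = 3.030×10¹⁰ K⁴.

T ≈ 417 K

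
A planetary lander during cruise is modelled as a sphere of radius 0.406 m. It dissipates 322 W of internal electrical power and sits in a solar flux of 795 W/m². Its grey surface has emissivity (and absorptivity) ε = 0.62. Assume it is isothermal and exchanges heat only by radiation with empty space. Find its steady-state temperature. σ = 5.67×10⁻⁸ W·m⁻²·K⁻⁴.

T ≈ 298 K

At steady state, absorbed solar power + internal power = radiated power.
Absorbed: α·S·A_cross = 0.62·795·0.5178 = 255.2 W (cross-section πr²).
Total input = 255.2 + 322 = 577.2 W.
Radiated: εσ·A_surf·T⁴ with A_surf = 4πr² = 2.071 m².
T⁴ = 577.2/(0.62·5.67×10⁻⁸·2.071) = 7.927×10⁹ K⁴.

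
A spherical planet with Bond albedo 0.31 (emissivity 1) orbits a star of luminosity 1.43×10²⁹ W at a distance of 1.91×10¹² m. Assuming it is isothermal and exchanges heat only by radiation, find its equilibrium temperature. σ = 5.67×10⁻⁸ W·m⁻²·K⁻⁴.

First find the stellar flux at distance d: S = L/(4πd²) = 1.43×10²⁹/(4π·(1.91×10¹²)²) = 3119 W/m².
For an isothermal sphere, absorbed (1−a)S·πr² = emitted σ·4πr²·T⁴, so T⁴ = (1−a)S/(4σ).
T⁴ = 0.690·3119/(4·5.67×10⁻⁸) = 9.490×10⁹ K⁴.

T ≈ 312 K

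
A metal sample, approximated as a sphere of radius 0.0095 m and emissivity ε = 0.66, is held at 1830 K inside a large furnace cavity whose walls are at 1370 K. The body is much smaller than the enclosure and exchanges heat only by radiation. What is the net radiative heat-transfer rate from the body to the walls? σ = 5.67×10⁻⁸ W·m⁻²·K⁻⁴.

For a small grey body in a large enclosure: P_net = εσA(T_body⁴ − T_wall⁴).
A = 4πr² = 0.001134 m²; T_body⁴ − T_wall⁴ = 1.122×10¹³ − 3.523×10¹² = 7.692×10¹² K⁴.
|P_net| = 0.66·5.67×10⁻⁸·0.001134·7.692×10¹².

P_net ≈ 326 W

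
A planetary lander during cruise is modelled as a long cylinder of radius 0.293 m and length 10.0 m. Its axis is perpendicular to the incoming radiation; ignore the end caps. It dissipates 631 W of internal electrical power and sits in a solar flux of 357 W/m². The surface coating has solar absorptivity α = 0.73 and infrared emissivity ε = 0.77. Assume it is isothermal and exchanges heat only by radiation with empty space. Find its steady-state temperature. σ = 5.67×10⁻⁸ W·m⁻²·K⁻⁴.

T ≈ 228 K

At steady state, absorbed solar power + internal power = radiated power.
Absorbed: α·S·A_cross = 0.73·357·5.860 = 1527 W (cross-section 2rL).
Total input = 1527 + 631 = 2158 W.
Radiated: εσ·A_surf·T⁴ with A_surf = 2πrL = 18.41 m².
T⁴ = 2158/(0.77·5.67×10⁻⁸·18.41) = 2.685×10⁹ K⁴.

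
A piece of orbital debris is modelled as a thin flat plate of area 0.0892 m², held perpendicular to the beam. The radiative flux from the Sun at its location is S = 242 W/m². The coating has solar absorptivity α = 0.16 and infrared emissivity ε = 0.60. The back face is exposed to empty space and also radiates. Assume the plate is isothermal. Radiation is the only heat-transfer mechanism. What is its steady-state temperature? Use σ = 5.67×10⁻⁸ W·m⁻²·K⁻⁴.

T ≈ 154 K

At equilibrium, absorbed power = emitted power.
Absorbing cross-section = A = 0.08920 m²; emitting surface = 2A = 0.1784 m² (ratio 2).
αS·A_cross = εσ·A_surf·T⁴  ⇒  T⁴ = αS/(ε·2σ).
T⁴ = 0.160·242/(0.60·2·5.67×10⁻⁸) = 5.691×10⁸ K⁴.
T = (5.691×10⁸)^(1/4).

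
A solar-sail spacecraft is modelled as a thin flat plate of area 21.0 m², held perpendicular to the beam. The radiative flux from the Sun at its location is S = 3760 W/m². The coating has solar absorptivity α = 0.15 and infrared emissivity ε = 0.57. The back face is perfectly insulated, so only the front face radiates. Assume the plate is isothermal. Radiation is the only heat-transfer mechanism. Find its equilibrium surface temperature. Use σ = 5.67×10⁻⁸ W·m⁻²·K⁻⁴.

T ≈ 363 K

At equilibrium, absorbed power = emitted power.
Absorbing cross-section = A = 21.00 m²; emitting surface = A = 21.00 m² (ratio 1).
αS·A_cross = εσ·A_surf·T⁴  ⇒  T⁴ = αS/(ε·1σ).
T⁴ = 0.150·3760/(0.57·1·5.67×10⁻⁸) = 1.745×10¹⁰ K⁴.
T = (1.745×10¹⁰)^(1/4).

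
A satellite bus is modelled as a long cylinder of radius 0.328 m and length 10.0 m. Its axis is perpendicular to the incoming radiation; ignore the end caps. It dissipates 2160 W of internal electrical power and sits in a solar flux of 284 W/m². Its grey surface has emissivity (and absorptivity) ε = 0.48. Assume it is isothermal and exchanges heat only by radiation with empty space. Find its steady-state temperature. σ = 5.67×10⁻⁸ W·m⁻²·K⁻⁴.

T ≈ 272 K

At steady state, absorbed solar power + internal power = radiated power.
Absorbed: α·S·A_cross = 0.48·284·6.560 = 894.3 W (cross-section 2rL).
Total input = 894.3 + 2160 = 3054 W.
Radiated: εσ·A_surf·T⁴ with A_surf = 2πrL = 20.61 m².
T⁴ = 3054/(0.48·5.67×10⁻⁸·20.61) = 5.445×10⁹ K⁴.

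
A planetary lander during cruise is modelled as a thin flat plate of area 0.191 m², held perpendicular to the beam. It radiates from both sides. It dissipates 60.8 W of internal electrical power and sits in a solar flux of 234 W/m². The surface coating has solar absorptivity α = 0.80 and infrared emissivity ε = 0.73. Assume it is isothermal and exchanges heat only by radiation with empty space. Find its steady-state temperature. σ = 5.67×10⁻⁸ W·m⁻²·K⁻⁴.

T ≈ 280 K

At steady state, absorbed solar power + internal power = radiated power.
Absorbed: α·S·A_cross = 0.80·234·0.1910 = 35.76 W (cross-section A).
Total input = 35.76 + 60.8 = 96.56 W.
Radiated: εσ·A_surf·T⁴ with A_surf = 2A = 0.3820 m².
T⁴ = 96.56/(0.73·5.67×10⁻⁸·0.3820) = 6.107×10⁹ K⁴.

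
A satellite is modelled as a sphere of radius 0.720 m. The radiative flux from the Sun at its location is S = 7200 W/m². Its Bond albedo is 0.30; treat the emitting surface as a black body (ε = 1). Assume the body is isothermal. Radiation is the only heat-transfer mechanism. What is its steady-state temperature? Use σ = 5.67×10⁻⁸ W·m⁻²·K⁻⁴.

T ≈ 386 K

At equilibrium, absorbed power = emitted power.
Absorbing cross-section = πr² = 1.629 m²; emitting surface = 4πr² = 6.514 m² (ratio 4).
(1−a)S·A_cross = εσ·A_surf·T⁴  ⇒  T⁴ = (1−a)S/(4σ).
T⁴ = 0.700·7200/(4·5.67×10⁻⁸) = 2.222×10¹⁰ K⁴.
T = (2.222×10¹⁰)^(1/4).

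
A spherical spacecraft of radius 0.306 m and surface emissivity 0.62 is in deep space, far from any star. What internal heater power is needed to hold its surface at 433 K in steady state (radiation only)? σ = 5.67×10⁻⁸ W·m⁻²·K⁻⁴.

P ≈ 1450 W

P = εσ·4πr²·T⁴.
4πr² = 1.177 m²; T⁴ = 3.515×10¹⁰ K⁴.
P = 0.62·5.67×10⁻⁸·1.177·3.515×10¹⁰.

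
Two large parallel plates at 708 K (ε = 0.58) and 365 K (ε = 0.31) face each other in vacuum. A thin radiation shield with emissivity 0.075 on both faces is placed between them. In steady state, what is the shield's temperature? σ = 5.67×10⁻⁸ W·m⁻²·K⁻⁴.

T_s ≈ 612 K

In steady state the net flux on the hot side equals that on the cold side.
σ(T₁⁴−T_s⁴)/D₁ = σ(T_s⁴−T₂⁴)/D₂, with D₁ = 1/ε₁+1/ε_s−1 = 14.06, D₂ = 1/ε_s+1/ε₂−1 = 15.56.
Solve for T_s⁴: T_s⁴ = (D₂·T₁⁴ + D₁·T₂⁴)/(D₁+D₂) = 1.404×10¹¹ K⁴.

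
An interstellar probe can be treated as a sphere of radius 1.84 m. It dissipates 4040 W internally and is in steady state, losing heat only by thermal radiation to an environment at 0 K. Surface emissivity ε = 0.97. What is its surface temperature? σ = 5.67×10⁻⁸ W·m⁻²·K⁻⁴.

T ≈ 204 K

Steady state: internal power = radiated power, P = εσA T⁴.
Radiating area A = 4πr² = 42.54 m².
T⁴ = P/(εσA) = 4040/(0.97·5.67×10⁻⁸·42.54) = 1.727×10⁹ K⁴.
T = (1.727×10⁹)^(1/4).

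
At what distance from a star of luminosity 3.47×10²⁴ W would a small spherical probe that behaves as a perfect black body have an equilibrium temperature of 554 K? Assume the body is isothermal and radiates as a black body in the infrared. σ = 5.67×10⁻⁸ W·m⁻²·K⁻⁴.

For an isothermal black-emitting sphere, (1−a)S·πr² = σ·4πr²·T⁴ ⇒ S = 4σT⁴/(1−a).
S = 4·5.67×10⁻⁸·(554)⁴/1.00 = 21360 W/m².
Flux falls as S = L/(4πd²), so d = √(L/(4πS)) = √(3.47×10²⁴/(4π·21360)).

d ≈ 3.60×10⁹ m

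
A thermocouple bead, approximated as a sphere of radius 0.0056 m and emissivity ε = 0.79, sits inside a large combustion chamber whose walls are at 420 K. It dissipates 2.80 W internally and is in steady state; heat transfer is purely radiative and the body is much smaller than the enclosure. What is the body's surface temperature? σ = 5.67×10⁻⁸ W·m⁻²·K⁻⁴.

T ≈ 660 K

For a small grey body in a large enclosure, net radiated power = εσA(T⁴ − T_w⁴).
Steady state: P = εσA(T⁴ − T_w⁴) with A = 4πr² = 3.941×10⁻⁴ m².
T⁴ = P/(εσA) + T_w⁴ = 2.80/(0.79·5.67×10⁻⁸·3.941×10⁻⁴) + (420)⁴
    = 1.586×10¹¹ + 3.112×10¹⁰ = 1.897×10¹¹ K⁴.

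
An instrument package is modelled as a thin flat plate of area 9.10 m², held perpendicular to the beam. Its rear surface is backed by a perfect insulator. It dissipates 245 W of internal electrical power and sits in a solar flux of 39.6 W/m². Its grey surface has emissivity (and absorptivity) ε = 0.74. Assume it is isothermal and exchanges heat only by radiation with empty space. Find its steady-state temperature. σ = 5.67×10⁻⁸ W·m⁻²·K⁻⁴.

At steady state, absorbed solar power + internal power = radiated power.
Absorbed: α·S·A_cross = 0.74·39.6·9.100 = 266.7 W (cross-section A).
Total input = 266.7 + 245 = 511.7 W.
Radiated: εσ·A_surf·T⁴ with A_surf = A = 9.100 m².
T⁴ = 511.7/(0.74·5.67×10⁻⁸·9.100) = 1.340×10⁹ K⁴.

T ≈ 191 K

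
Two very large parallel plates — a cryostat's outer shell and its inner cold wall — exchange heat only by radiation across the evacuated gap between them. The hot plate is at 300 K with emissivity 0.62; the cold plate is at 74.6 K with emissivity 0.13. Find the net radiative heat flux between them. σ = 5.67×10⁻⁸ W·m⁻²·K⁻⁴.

For two infinite grey parallel plates, q = σ(T₁⁴ − T₂⁴)/(1/ε₁ + 1/ε₂ − 1).
T₁⁴ − T₂⁴ = 8.100×10⁹ − 3.097×10⁷ = 8.069×10⁹ K⁴.
1/ε₁ + 1/ε₂ − 1 = 1.613 + 7.692 − 1 = 8.305.
q = 5.67×10⁻⁸ × 8.069×10⁹ / 8.305.

q ≈ 55.1 W/m²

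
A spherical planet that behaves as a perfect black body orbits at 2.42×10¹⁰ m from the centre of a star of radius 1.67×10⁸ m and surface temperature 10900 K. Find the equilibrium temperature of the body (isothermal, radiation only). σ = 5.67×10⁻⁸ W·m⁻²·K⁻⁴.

T ≈ 640 K

The star's surface emits σT_*⁴; at distance d the flux is S = σT_*⁴(R_*/d)².
S = 5.67×10⁻⁸·(10900)⁴·(1.67×10⁸/2.42×10¹⁰)² = 38110 W/m².
For an isothermal sphere T⁴ = (1−a)S/(4σ) = 1.681×10¹¹ K⁴.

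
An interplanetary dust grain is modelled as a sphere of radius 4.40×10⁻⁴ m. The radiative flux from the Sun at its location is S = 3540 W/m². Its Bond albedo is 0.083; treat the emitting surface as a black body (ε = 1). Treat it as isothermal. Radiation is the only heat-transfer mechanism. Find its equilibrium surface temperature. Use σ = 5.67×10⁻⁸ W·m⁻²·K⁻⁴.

T ≈ 346 K

At equilibrium, absorbed power = emitted power.
Absorbing cross-section = πr² = 6.082×10⁻⁷ m²; emitting surface = 4πr² = 2.433×10⁻⁶ m² (ratio 4).
(1−a)S·A_cross = εσ·A_surf·T⁴  ⇒  T⁴ = (1−a)S/(4σ).
T⁴ = 0.917·3540/(4·5.67×10⁻⁸) = 1.431×10¹⁰ K⁴.
T = (1.431×10¹⁰)^(1/4).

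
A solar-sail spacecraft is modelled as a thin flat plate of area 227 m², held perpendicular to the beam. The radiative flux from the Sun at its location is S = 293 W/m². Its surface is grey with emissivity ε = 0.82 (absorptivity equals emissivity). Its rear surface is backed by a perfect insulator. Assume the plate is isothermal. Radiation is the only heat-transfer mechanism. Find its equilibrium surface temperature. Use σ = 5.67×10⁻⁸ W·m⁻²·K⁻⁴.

At equilibrium, absorbed power = emitted power.
Absorbing cross-section = A = 227.0 m²; emitting surface = A = 227.0 m² (ratio 1).
εS·A_cross = εσ·A_surf·T⁴  ⇒  T⁴ = S/(1σ)   (ε cancels).
T⁴ = 293/(1·5.67×10⁻⁸) = 5.168×10⁹ K⁴.
T = (5.168×10⁹)^(1/4).

T ≈ 268 K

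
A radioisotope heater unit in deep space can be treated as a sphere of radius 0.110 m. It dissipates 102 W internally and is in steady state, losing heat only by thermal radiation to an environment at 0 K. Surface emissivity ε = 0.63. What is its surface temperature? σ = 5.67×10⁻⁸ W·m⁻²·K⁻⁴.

Steady state: internal power = radiated power, P = εσA T⁴.
Radiating area A = 4πr² = 0.1521 m².
T⁴ = P/(εσA) = 102/(0.63·5.67×10⁻⁸·0.1521) = 1.878×10¹⁰ K⁴.
T = (1.878×10¹⁰)^(1/4).

T ≈ 370 K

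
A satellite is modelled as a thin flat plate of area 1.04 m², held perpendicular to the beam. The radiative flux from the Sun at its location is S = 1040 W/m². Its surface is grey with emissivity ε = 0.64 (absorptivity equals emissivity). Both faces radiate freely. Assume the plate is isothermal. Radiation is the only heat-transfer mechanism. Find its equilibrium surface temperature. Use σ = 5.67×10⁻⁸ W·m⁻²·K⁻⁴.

T ≈ 309 K

At equilibrium, absorbed power = emitted power.
Absorbing cross-section = A = 1.040 m²; emitting surface = 2A = 2.080 m² (ratio 2).
εS·A_cross = εσ·A_surf·T⁴  ⇒  T⁴ = S/(2σ)   (ε cancels).
T⁴ = 1040/(2·5.67×10⁻⁸) = 9.171×10⁹ K⁴.
T = (9.171×10⁹)^(1/4).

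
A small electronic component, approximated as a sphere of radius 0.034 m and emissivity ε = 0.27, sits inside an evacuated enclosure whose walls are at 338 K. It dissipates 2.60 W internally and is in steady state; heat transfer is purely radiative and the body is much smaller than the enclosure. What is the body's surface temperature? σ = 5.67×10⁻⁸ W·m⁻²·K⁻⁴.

For a small grey body in a large enclosure, net radiated power = εσA(T⁴ − T_w⁴).
Steady state: P = εσA(T⁴ − T_w⁴) with A = 4πr² = 0.01453 m².
T⁴ = P/(εσA) + T_w⁴ = 2.60/(0.27·5.67×10⁻⁸·0.01453) + (338)⁴
    = 1.169×10¹⁰ + 1.305×10¹⁰ = 2.474×10¹⁰ K⁴.

T ≈ 397 K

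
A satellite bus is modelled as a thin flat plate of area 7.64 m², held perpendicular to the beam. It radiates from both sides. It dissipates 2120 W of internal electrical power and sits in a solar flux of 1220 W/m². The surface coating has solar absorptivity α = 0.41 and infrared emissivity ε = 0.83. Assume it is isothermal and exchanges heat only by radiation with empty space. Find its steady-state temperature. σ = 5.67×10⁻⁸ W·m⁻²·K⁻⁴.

At steady state, absorbed solar power + internal power = radiated power.
Absorbed: α·S·A_cross = 0.41·1220·7.640 = 3822 W (cross-section A).
Total input = 3822 + 2120 = 5942 W.
Radiated: εσ·A_surf·T⁴ with A_surf = 2A = 15.28 m².
T⁴ = 5942/(0.83·5.67×10⁻⁸·15.28) = 8.263×10⁹ K⁴.

T ≈ 301 K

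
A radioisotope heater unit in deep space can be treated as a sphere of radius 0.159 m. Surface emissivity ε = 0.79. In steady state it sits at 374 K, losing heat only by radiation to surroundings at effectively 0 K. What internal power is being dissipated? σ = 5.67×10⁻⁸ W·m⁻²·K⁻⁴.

Steady state: P = εσA T⁴.
A = 4πr² = 0.3177 m²; T⁴ = (374)⁴ = 1.957×10¹⁰ K⁴.
P = 0.79 × 5.67×10⁻⁸ × 0.3177 × 1.957×10¹⁰.

P ≈ 278 W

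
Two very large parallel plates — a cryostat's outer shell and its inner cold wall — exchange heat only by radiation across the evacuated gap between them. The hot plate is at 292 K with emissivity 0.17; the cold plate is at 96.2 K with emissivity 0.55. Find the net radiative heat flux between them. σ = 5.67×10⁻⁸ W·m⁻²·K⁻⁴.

For two infinite grey parallel plates, q = σ(T₁⁴ − T₂⁴)/(1/ε₁ + 1/ε₂ − 1).
T₁⁴ − T₂⁴ = 7.270×10⁹ − 8.564×10⁷ = 7.184×10⁹ K⁴.
1/ε₁ + 1/ε₂ − 1 = 5.882 + 1.818 − 1 = 6.701.
q = 5.67×10⁻⁸ × 7.184×10⁹ / 6.701.

q ≈ 60.8 W/m²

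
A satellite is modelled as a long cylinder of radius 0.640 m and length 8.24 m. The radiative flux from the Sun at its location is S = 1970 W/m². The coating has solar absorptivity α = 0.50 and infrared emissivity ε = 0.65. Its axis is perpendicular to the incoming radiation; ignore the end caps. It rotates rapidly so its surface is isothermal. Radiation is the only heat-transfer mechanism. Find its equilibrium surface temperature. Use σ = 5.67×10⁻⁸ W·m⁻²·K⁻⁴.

At equilibrium, absorbed power = emitted power.
Absorbing cross-section = 2rL = 10.55 m²; emitting surface = 2πrL = 33.14 m² (ratio π).
αS·A_cross = εσ·A_surf·T⁴  ⇒  T⁴ = αS/(ε·πσ).
T⁴ = 0.500·1970/(0.65·π·5.67×10⁻⁸) = 8.507×10⁹ K⁴.
T = (8.507×10⁹)^(1/4).

T ≈ 304 K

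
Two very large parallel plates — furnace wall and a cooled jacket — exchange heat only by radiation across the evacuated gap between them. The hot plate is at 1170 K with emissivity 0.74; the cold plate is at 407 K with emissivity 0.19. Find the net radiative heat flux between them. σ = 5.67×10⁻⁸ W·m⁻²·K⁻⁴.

For two infinite grey parallel plates, q = σ(T₁⁴ − T₂⁴)/(1/ε₁ + 1/ε₂ − 1).
T₁⁴ − T₂⁴ = 1.874×10¹² − 2.744×10¹⁰ = 1.846×10¹² K⁴.
1/ε₁ + 1/ε₂ − 1 = 1.351 + 5.263 − 1 = 5.615.
q = 5.67×10⁻⁸ × 1.846×10¹² / 5.615.

q ≈ 18600 W/m²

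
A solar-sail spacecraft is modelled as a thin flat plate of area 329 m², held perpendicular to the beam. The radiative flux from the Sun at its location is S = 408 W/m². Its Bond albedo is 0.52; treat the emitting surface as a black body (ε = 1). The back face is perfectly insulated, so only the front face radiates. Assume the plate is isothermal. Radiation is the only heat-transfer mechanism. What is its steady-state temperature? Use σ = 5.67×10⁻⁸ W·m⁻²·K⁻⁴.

T ≈ 242 K

At equilibrium, absorbed power = emitted power.
Absorbing cross-section = A = 329.0 m²; emitting surface = A = 329.0 m² (ratio 1).
(1−a)S·A_cross = εσ·A_surf·T⁴  ⇒  T⁴ = (1−a)S/(1σ).
T⁴ = 0.480·408/(1·5.67×10⁻⁸) = 3.454×10⁹ K⁴.
T = (3.454×10⁹)^(1/4).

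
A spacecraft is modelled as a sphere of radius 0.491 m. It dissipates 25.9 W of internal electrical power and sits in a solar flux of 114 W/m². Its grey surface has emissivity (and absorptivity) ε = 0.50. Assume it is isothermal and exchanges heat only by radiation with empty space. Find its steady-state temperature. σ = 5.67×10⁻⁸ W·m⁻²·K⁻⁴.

T ≈ 168 K

At steady state, absorbed solar power + internal power = radiated power.
Absorbed: α·S·A_cross = 0.50·114·0.7574 = 43.17 W (cross-section πr²).
Total input = 43.17 + 25.9 = 69.07 W.
Radiated: εσ·A_surf·T⁴ with A_surf = 4πr² = 3.030 m².
T⁴ = 69.07/(0.50·5.67×10⁻⁸·3.030) = 8.042×10⁸ K⁴.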